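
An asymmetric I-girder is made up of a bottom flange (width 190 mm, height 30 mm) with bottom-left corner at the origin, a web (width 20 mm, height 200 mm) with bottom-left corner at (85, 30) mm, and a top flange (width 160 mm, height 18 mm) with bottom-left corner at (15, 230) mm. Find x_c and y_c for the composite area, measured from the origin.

x_c = 95.00 mm, y_c = 102.85 mm

bottom flange: A = 190 × 30 = 5700.00, centroid at (95.00, 15.00).
web: A = 20 × 200 = 4000.00, centroid at (95.00, 130.00).
top flange: A = 160 × 18 = 2880.00, centroid at (95.00, 239.00).
ΣA = 12580.00 mm², ΣAx_c = 1195100.00 mm³, ΣAy_c = 1293820.00 mm³.
x_c = 1195100.00/12580.00 = 95.00 mm; y_c = 1293820.00/12580.00 = 102.85 mm.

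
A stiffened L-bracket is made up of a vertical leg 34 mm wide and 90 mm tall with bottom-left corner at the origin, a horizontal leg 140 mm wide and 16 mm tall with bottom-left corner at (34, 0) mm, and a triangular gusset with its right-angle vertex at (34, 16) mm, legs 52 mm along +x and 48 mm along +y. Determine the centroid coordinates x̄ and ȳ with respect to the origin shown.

Part | A | x̄ᵢ | ȳᵢ | A·x̄ᵢ | A·ȳᵢ
vertical leg | 3060.00 | 17.00 | 45.00 | 52020.00 | 137700.00
horizontal leg | 2240.00 | 104.00 | 8.00 | 232960.00 | 17920.00
gusset | 1248.00 | 51.33 | 32.00 | 64064.00 | 39936.00
Σ | 6548.00 |  |  | 349044.00 | 195556.00
x̄ = 349044.00 / 6548.00 = 53.31 mm
ȳ = 195556.00 / 6548.00 = 29.86 mm

x̄ = 53.31 mm, ȳ = 29.86 mm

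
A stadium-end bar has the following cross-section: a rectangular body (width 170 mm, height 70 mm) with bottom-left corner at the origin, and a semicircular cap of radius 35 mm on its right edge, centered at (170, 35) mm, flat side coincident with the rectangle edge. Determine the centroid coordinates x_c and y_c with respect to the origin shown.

Part | A | x̄ᵢ | ȳᵢ | A·x̄ᵢ | A·ȳᵢ
rectangular body | 11900.00 | 85.00 | 35.00 | 1011500.00 | 416500.00
semicircular end | 1924.23 | 184.85 | 35.00 | 355701.67 | 67347.89
Σ | 13824.23 |  |  | 1367201.67 | 483847.89
x_c = 1367201.67 / 13824.23 = 98.90 mm
y_c = 483847.89 / 13824.23 = 35.00 mm

x_c = 98.90 mm, y_c = 35.00 mm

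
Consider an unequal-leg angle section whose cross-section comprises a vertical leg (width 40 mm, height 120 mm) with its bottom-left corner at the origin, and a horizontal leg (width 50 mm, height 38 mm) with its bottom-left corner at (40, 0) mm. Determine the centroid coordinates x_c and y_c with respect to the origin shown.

Part | A | x̄ᵢ | ȳᵢ | A·x̄ᵢ | A·ȳᵢ
vertical leg | 4800.00 | 20.00 | 60.00 | 96000.00 | 288000.00
horizontal leg | 1900.00 | 65.00 | 19.00 | 123500.00 | 36100.00
Σ | 6700.00 |  |  | 219500.00 | 324100.00
x_c = 219500.00 / 6700.00 = 32.76 mm
y_c = 324100.00 / 6700.00 = 48.37 mm

x_c = 32.76 mm, y_c = 48.37 mm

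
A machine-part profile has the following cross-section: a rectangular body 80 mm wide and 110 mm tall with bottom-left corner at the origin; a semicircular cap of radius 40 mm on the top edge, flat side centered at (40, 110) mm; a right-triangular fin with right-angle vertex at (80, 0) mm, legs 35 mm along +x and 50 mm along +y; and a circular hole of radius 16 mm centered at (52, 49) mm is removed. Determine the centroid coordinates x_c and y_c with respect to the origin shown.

x_c = 43.12 mm, y_c = 68.37 mm

Part | A | x̄ᵢ | ȳᵢ | A·x̄ᵢ | A·ȳᵢ
rectangular body | 8800.00 | 40.00 | 55.00 | 352000.00 | 484000.00
semicircular top | 2513.27 | 40.00 | 126.98 | 100530.96 | 319126.82
triangular fin | 875.00 | 91.67 | 16.67 | 80208.33 | 14583.33
hole | -804.25 | 52.00 | 49.00 | -41820.88 | -39408.14
Σ | 11384.03 |  |  | 490918.42 | 778302.02
x_c = 490918.42 / 11384.03 = 43.12 mm
y_c = 778302.02 / 11384.03 = 68.37 mm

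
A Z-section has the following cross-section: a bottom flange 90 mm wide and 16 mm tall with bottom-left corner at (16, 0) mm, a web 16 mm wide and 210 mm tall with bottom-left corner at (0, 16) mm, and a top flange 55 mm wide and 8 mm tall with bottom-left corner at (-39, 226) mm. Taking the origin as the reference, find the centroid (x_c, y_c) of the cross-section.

Part | A | x̄ᵢ | ȳᵢ | A·x̄ᵢ | A·ȳᵢ
bottom flange | 1440.00 | 61.00 | 8.00 | 87840.00 | 11520.00
web | 3360.00 | 8.00 | 121.00 | 26880.00 | 406560.00
top flange | 440.00 | -11.50 | 230.00 | -5060.00 | 101200.00
Σ | 5240.00 |  |  | 109660.00 | 519280.00
x_c = 109660.00 / 5240.00 = 20.93 mm
y_c = 519280.00 / 5240.00 = 99.10 mm

x_c = 20.93 mm, y_c = 99.10 mm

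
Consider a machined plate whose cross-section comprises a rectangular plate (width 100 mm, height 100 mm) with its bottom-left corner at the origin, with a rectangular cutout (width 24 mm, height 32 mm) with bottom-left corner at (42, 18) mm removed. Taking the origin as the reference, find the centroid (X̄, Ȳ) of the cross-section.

Part | A | x̄ᵢ | ȳᵢ | A·x̄ᵢ | A·ȳᵢ
plate | 10000.00 | 50.00 | 50.00 | 500000.00 | 500000.00
hole | -768.00 | 54.00 | 34.00 | -41472.00 | -26112.00
Σ | 9232.00 |  |  | 458528.00 | 473888.00
X̄ = 458528.00 / 9232.00 = 49.67 mm
Ȳ = 473888.00 / 9232.00 = 51.33 mm

X̄ = 49.67 mm, Ȳ = 51.33 mm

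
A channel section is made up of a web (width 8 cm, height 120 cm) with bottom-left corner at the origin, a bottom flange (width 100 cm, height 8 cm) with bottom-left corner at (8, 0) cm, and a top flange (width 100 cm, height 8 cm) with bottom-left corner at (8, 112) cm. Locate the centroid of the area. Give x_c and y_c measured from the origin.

x_c = 37.75 cm, y_c = 60.00 cm

Part | A | x̄ᵢ | ȳᵢ | A·x̄ᵢ | A·ȳᵢ
web | 960.00 | 4.00 | 60.00 | 3840.00 | 57600.00
bottom flange | 800.00 | 58.00 | 4.00 | 46400.00 | 3200.00
top flange | 800.00 | 58.00 | 116.00 | 46400.00 | 92800.00
Σ | 2560.00 |  |  | 96640.00 | 153600.00
x_c = 96640.00 / 2560.00 = 37.75 cm
y_c = 153600.00 / 2560.00 = 60.00 cm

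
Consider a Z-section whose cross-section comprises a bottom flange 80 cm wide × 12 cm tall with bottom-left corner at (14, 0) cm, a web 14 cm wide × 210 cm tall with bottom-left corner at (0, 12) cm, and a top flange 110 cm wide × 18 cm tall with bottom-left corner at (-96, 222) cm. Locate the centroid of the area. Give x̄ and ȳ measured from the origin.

x̄ = -1.49 cm, ȳ = 137.27 cm

bottom flange: A = 80 × 12 = 960.00, centroid at (54.00, 6.00).
web: A = 14 × 210 = 2940.00, centroid at (7.00, 117.00).
top flange: A = 110 × 18 = 1980.00, centroid at (-41.00, 231.00).
ΣA = 5880.00 cm², ΣAx̄ = -8760.00 cm³, ΣAȳ = 807120.00 cm³.
x̄ = -8760.00/5880.00 = -1.49 cm; ȳ = 807120.00/5880.00 = 137.27 cm.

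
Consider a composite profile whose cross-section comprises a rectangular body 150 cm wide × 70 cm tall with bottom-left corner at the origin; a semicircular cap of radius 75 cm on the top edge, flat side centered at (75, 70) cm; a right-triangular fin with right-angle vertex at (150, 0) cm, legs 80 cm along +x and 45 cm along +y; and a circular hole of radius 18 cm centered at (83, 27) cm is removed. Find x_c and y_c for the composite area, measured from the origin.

x_c = 83.69 cm, y_c = 62.97 cm

rectangular body: A = 150 × 70 = 10500.00, centroid at (75.00, 35.00).
semicircular top: A = ½π·75² = 8835.73, centroid at (75.00, 101.83).
triangular fin: A = ½·80·45 = 1800.00, centroid at (176.67, 15.00).
hole: A = −π·18² = -1017.88, centroid at (83.00, 27.00).
ΣA = 20117.85 cm²
ΣAx_c = (10500.00)(75.00) + (8835.73)(75.00) + (1800.00)(176.67) + (-1017.88)(83.00) = 1683695.99 cm³
ΣAy_c = (10500.00)(35.00) + (8835.73)(101.83) + (1800.00)(15.00) + (-1017.88)(27.00) = 1266768.40 cm³
x_c = 1683695.99 / 20117.85 = 83.69 cm
y_c = 1266768.40 / 20117.85 = 62.97 cm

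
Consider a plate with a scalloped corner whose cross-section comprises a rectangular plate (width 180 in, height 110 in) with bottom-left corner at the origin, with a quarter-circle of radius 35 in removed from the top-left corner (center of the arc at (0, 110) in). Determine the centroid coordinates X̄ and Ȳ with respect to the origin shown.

Part | A | x̄ᵢ | ȳᵢ | A·x̄ᵢ | A·ȳᵢ
plate | 19800.00 | 90.00 | 55.00 | 1782000.00 | 1089000.00
removed quarter-circle | -962.11 | 14.85 | 95.15 | -14291.67 | -91540.74
Σ | 18837.89 |  |  | 1767708.33 | 997459.26
X̄ = 1767708.33 / 18837.89 = 93.84 in
Ȳ = 997459.26 / 18837.89 = 52.95 in

X̄ = 93.84 in, Ȳ = 52.95 in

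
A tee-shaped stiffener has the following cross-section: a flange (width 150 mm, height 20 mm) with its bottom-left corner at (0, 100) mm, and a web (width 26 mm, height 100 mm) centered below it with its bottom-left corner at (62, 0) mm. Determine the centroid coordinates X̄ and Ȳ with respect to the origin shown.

X̄ = 75.00 mm, Ȳ = 82.14 mm

Part | A | x̄ᵢ | ȳᵢ | A·x̄ᵢ | A·ȳᵢ
web | 2600.00 | 75.00 | 50.00 | 195000.00 | 130000.00
flange | 3000.00 | 75.00 | 110.00 | 225000.00 | 330000.00
Σ | 5600.00 |  |  | 420000.00 | 460000.00
X̄ = 420000.00 / 5600.00 = 75.00 mm
Ȳ = 460000.00 / 5600.00 = 82.14 mm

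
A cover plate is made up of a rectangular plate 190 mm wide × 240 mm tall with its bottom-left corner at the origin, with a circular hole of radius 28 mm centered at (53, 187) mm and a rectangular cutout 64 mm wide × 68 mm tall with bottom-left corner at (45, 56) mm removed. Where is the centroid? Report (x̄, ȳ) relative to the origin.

x̄ = 99.69 mm, ȳ = 119.11 mm

Part | A | x̄ᵢ | ȳᵢ | A·x̄ᵢ | A·ȳᵢ
plate | 45600.00 | 95.00 | 120.00 | 4332000.00 | 5472000.00
hole 1 | -2463.01 | 53.00 | 187.00 | -130539.46 | -460582.62
hole 2 | -4352.00 | 77.00 | 90.00 | -335104.00 | -391680.00
Σ | 38784.99 |  |  | 3866356.54 | 4619737.38
x̄ = 3866356.54 / 38784.99 = 99.69 mm
ȳ = 4619737.38 / 38784.99 = 119.11 mm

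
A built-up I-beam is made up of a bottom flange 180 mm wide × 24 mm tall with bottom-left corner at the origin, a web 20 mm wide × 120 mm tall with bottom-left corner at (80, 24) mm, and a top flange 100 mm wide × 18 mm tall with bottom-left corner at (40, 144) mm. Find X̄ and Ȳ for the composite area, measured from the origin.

bottom flange: A = 180 × 24 = 4320.00, centroid at (90.00, 12.00).
web: A = 20 × 120 = 2400.00, centroid at (90.00, 84.00).
top flange: A = 100 × 18 = 1800.00, centroid at (90.00, 153.00).
ΣA = 8520.00 mm², ΣAX̄ = 766800.00 mm³, ΣAȲ = 528840.00 mm³.
X̄ = 766800.00/8520.00 = 90.00 mm; Ȳ = 528840.00/8520.00 = 62.07 mm.

X̄ = 90.00 mm, Ȳ = 62.07 mm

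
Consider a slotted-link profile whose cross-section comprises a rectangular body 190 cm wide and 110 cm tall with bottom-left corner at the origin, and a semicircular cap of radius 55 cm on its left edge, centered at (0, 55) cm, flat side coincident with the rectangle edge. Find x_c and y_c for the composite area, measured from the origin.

x_c = 73.08 cm, y_c = 55.00 cm

rectangular body: A = 190 × 110 = 20900.00, centroid at (95.00, 55.00).
semicircular end: A = ½π·55² = 4751.66, centroid at (-23.34, 55.00).
ΣA = 25651.66 cm², ΣAx_c = 1874583.33 cm³, ΣAy_c = 1410841.24 cm³.
x_c = 1874583.33/25651.66 = 73.08 cm; y_c = 1410841.24/25651.66 = 55.00 cm.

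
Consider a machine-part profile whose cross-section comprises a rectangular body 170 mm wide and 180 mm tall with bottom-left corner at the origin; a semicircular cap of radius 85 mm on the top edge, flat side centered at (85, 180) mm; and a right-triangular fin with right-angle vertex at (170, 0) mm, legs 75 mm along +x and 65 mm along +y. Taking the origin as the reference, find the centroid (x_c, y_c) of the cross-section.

x_c = 91.04 mm, y_c = 118.48 mm

rectangular body: A = 170 × 180 = 30600.00, centroid at (85.00, 90.00).
semicircular top: A = ½π·85² = 11349.00, centroid at (85.00, 216.08).
triangular fin: A = ½·75·65 = 2437.50, centroid at (195.00, 21.67).
ΣA = 44386.50 mm², ΣAx_c = 4040977.79 mm³, ΣAy_c = 5259049.79 mm³.
x_c = 4040977.79/44386.50 = 91.04 mm; y_c = 5259049.79/44386.50 = 118.48 mm.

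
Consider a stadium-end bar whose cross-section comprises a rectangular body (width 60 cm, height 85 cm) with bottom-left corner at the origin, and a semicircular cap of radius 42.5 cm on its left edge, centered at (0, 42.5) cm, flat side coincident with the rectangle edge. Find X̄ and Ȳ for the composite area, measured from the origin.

X̄ = 12.83 cm, Ȳ = 42.50 cm

rectangular body: A = 60 × 85 = 5100.00, centroid at (30.00, 42.50).
semicircular end: A = ½π·42.5² = 2837.25, centroid at (-18.04, 42.50).
ΣA = 7937.25 cm², ΣAX̄ = 101822.92 cm³, ΣAȲ = 337333.16 cm³.
X̄ = 101822.92/7937.25 = 12.83 cm; Ȳ = 337333.16/7937.25 = 42.50 cm.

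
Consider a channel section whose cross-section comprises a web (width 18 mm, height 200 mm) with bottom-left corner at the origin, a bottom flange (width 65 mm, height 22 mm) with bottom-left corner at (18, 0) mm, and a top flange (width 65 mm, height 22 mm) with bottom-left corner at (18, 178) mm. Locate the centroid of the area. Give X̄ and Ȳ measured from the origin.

X̄ = 27.37 mm, Ȳ = 100.00 mm

web: A = 18 × 200 = 3600.00, centroid at (9.00, 100.00).
bottom flange: A = 65 × 22 = 1430.00, centroid at (50.50, 11.00).
top flange: A = 65 × 22 = 1430.00, centroid at (50.50, 189.00).
ΣA = 6460.00 mm²
ΣAX̄ = (3600.00)(9.00) + (1430.00)(50.50) + (1430.00)(50.50) = 176830.00 mm³
ΣAȲ = (3600.00)(100.00) + (1430.00)(11.00) + (1430.00)(189.00) = 646000.00 mm³
X̄ = 176830.00 / 6460.00 = 27.37 mm
Ȳ = 646000.00 / 6460.00 = 100.00 mm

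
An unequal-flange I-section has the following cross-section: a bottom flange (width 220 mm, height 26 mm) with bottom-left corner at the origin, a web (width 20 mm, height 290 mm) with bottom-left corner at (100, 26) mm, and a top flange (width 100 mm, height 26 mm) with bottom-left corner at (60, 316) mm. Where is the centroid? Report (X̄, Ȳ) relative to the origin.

X̄ = 110.00 mm, Ȳ = 136.09 mm

bottom flange: A = 220 × 26 = 5720.00, centroid at (110.00, 13.00).
web: A = 20 × 290 = 5800.00, centroid at (110.00, 171.00).
top flange: A = 100 × 26 = 2600.00, centroid at (110.00, 329.00).
ΣA = 14120.00 mm², ΣAX̄ = 1553200.00 mm³, ΣAȲ = 1921560.00 mm³.
X̄ = 1553200.00/14120.00 = 110.00 mm; Ȳ = 1921560.00/14120.00 = 136.09 mm.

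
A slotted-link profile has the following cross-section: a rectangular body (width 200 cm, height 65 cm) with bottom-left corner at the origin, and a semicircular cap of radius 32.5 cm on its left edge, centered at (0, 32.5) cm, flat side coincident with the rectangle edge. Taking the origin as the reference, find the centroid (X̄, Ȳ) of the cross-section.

rectangular body: A = 200 × 65 = 13000.00, centroid at (100.00, 32.50).
semicircular end: A = ½π·32.5² = 1659.15, centroid at (-13.79, 32.50).
ΣA = 14659.15 cm²
ΣAX̄ = (13000.00)(100.00) + (1659.15)(-13.79) = 1277114.58 cm³
ΣAȲ = (13000.00)(32.50) + (1659.15)(32.50) = 476422.49 cm³
X̄ = 1277114.58 / 14659.15 = 87.12 cm
Ȳ = 476422.49 / 14659.15 = 32.50 cm

X̄ = 87.12 cm, Ȳ = 32.50 cm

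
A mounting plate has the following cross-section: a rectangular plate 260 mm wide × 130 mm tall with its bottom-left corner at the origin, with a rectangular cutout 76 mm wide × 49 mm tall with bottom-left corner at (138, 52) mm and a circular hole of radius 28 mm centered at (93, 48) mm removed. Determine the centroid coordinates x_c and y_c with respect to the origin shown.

x_c = 127.10 mm, y_c = 64.97 mm

plate: A = 260 × 130 = 33800.00, centroid at (130.00, 65.00).
hole 1: A = −(76 × 49) = -3724.00, centroid at (176.00, 76.50).
hole 2: A = −π·28² = -2463.01, centroid at (93.00, 48.00).
ΣA = 27612.99 mm², ΣAx_c = 3509516.20 mm³, ΣAy_c = 1793889.59 mm³.
x_c = 3509516.20/27612.99 = 127.10 mm; y_c = 1793889.59/27612.99 = 64.97 mm.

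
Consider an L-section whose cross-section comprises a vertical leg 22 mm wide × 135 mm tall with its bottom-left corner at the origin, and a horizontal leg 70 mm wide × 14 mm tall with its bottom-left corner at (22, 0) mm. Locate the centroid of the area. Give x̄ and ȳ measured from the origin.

vertical leg: A = 22 × 135 = 2970.00, centroid at (11.00, 67.50).
horizontal leg: A = 70 × 14 = 980.00, centroid at (57.00, 7.00).
ΣA = 3950.00 mm², ΣAx̄ = 88530.00 mm³, ΣAȳ = 207335.00 mm³.
x̄ = 88530.00/3950.00 = 22.41 mm; ȳ = 207335.00/3950.00 = 52.49 mm.

x̄ = 22.41 mm, ȳ = 52.49 mm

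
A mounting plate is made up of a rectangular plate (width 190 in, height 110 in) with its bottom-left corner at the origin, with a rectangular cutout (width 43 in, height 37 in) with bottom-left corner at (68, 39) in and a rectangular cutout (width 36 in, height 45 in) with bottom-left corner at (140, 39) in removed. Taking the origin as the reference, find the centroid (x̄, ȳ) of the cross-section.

x̄ = 89.72 in, ȳ = 54.18 in

plate: A = 190 × 110 = 20900.00, centroid at (95.00, 55.00).
hole 1: A = −(43 × 37) = -1591.00, centroid at (89.50, 57.50).
hole 2: A = −(36 × 45) = -1620.00, centroid at (158.00, 61.50).
ΣA = 17689.00 in², ΣAx̄ = 1587145.50 in³, ΣAȳ = 958387.50 in³.
x̄ = 1587145.50/17689.00 = 89.72 in; ȳ = 958387.50/17689.00 = 54.18 in.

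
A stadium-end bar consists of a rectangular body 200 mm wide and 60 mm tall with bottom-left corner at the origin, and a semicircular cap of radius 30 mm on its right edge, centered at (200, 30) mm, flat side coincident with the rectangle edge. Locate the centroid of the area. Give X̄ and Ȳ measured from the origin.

X̄ = 111.88 mm, Ȳ = 30.00 mm

rectangular body: A = 200 × 60 = 12000.00, centroid at (100.00, 30.00).
semicircular end: A = ½π·30² = 1413.72, centroid at (212.73, 30.00).
ΣA = 13413.72 mm², ΣAX̄ = 1500743.34 mm³, ΣAȲ = 402411.50 mm³.
X̄ = 1500743.34/13413.72 = 111.88 mm; Ȳ = 402411.50/13413.72 = 30.00 mm.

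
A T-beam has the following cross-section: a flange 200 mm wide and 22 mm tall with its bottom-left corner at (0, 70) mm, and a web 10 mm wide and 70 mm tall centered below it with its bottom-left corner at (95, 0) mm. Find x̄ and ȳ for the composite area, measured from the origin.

x̄ = 100.00 mm, ȳ = 74.69 mm

Part | A | x̄ᵢ | ȳᵢ | A·x̄ᵢ | A·ȳᵢ
web | 700.00 | 100.00 | 35.00 | 70000.00 | 24500.00
flange | 4400.00 | 100.00 | 81.00 | 440000.00 | 356400.00
Σ | 5100.00 |  |  | 510000.00 | 380900.00
x̄ = 510000.00 / 5100.00 = 100.00 mm
ȳ = 380900.00 / 5100.00 = 74.69 mm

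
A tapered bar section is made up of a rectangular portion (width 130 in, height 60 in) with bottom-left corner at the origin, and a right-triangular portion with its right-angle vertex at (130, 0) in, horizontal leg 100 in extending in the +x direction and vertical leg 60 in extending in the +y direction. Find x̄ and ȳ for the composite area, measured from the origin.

rectangular portion: A = 130 × 60 = 7800.00, centroid at (65.00, 30.00).
triangular portion: A = ½·100·60 = 3000.00, centroid at (163.33, 20.00).
ΣA = 10800.00 in²
ΣAx̄ = (7800.00)(65.00) + (3000.00)(163.33) = 997000.00 in³
ΣAȳ = (7800.00)(30.00) + (3000.00)(20.00) = 294000.00 in³
x̄ = 997000.00 / 10800.00 = 92.31 in
ȳ = 294000.00 / 10800.00 = 27.22 in

x̄ = 92.31 in, ȳ = 27.22 in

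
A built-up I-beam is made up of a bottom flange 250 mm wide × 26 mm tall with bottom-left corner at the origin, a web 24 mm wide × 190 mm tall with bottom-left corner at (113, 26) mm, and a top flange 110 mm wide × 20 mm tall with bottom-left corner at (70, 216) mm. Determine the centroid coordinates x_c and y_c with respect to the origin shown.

x_c = 125.00 mm, y_c = 85.48 mm

Part | A | x̄ᵢ | ȳᵢ | A·x̄ᵢ | A·ȳᵢ
bottom flange | 6500.00 | 125.00 | 13.00 | 812500.00 | 84500.00
web | 4560.00 | 125.00 | 121.00 | 570000.00 | 551760.00
top flange | 2200.00 | 125.00 | 226.00 | 275000.00 | 497200.00
Σ | 13260.00 |  |  | 1657500.00 | 1133460.00
x_c = 1657500.00 / 13260.00 = 125.00 mm
y_c = 1133460.00 / 13260.00 = 85.48 mm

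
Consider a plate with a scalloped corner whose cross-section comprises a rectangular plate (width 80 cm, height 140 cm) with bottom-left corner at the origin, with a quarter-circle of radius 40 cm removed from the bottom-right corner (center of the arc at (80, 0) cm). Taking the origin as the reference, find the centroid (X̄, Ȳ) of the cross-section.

X̄ = 37.09 cm, Ȳ = 76.70 cm

Part | A | x̄ᵢ | ȳᵢ | A·x̄ᵢ | A·ȳᵢ
plate | 11200.00 | 40.00 | 70.00 | 448000.00 | 784000.00
removed quarter-circle | -1256.64 | 63.02 | 16.98 | -79197.63 | -21333.33
Σ | 9943.36 |  |  | 368802.37 | 762666.67
X̄ = 368802.37 / 9943.36 = 37.09 cm
Ȳ = 762666.67 / 9943.36 = 76.70 cm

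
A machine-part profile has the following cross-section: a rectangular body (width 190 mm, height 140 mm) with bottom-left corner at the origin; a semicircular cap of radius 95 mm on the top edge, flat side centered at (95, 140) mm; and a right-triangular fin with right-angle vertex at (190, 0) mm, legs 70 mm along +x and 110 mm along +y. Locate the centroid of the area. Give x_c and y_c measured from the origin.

x_c = 105.21 mm, y_c = 102.17 mm

rectangular body: A = 190 × 140 = 26600.00, centroid at (95.00, 70.00).
semicircular top: A = ½π·95² = 14176.44, centroid at (95.00, 180.32).
triangular fin: A = ½·70·110 = 3850.00, centroid at (213.33, 36.67).
ΣA = 44626.44 mm²
ΣAx_c = (26600.00)(95.00) + (14176.44)(95.00) + (3850.00)(213.33) = 4695094.83 mm³
ΣAy_c = (26600.00)(70.00) + (14176.44)(180.32) + (3850.00)(36.67) = 4559451.16 mm³
x_c = 4695094.83 / 44626.44 = 105.21 mm
y_c = 4559451.16 / 44626.44 = 102.17 mm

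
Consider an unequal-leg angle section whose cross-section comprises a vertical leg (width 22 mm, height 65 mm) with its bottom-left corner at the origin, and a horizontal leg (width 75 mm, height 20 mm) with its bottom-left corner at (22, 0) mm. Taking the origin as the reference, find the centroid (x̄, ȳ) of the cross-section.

x̄ = 35.83 mm, ȳ = 20.98 mm

vertical leg: A = 22 × 65 = 1430.00, centroid at (11.00, 32.50).
horizontal leg: A = 75 × 20 = 1500.00, centroid at (59.50, 10.00).
ΣA = 2930.00 mm²
ΣAx̄ = (1430.00)(11.00) + (1500.00)(59.50) = 104980.00 mm³
ΣAȳ = (1430.00)(32.50) + (1500.00)(10.00) = 61475.00 mm³
x̄ = 104980.00 / 2930.00 = 35.83 mm
ȳ = 61475.00 / 2930.00 = 20.98 mm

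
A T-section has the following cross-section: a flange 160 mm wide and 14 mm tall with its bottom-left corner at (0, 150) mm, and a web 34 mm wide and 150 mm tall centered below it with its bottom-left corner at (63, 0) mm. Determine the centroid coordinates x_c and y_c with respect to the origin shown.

web: A = 34 × 150 = 5100.00, centroid at (80.00, 75.00).
flange: A = 160 × 14 = 2240.00, centroid at (80.00, 157.00).
ΣA = 7340.00 mm², ΣAx_c = 587200.00 mm³, ΣAy_c = 734180.00 mm³.
x_c = 587200.00/7340.00 = 80.00 mm; y_c = 734180.00/7340.00 = 100.02 mm.

x_c = 80.00 mm, y_c = 100.02 mm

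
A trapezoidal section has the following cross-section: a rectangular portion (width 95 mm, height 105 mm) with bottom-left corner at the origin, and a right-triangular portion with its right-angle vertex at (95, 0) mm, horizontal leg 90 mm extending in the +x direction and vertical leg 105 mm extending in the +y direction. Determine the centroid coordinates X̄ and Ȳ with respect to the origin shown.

X̄ = 72.41 mm, Ȳ = 46.88 mm

Part | A | x̄ᵢ | ȳᵢ | A·x̄ᵢ | A·ȳᵢ
rectangular portion | 9975.00 | 47.50 | 52.50 | 473812.50 | 523687.50
triangular portion | 4725.00 | 125.00 | 35.00 | 590625.00 | 165375.00
Σ | 14700.00 |  |  | 1064437.50 | 689062.50
X̄ = 1064437.50 / 14700.00 = 72.41 mm
Ȳ = 689062.50 / 14700.00 = 46.88 mm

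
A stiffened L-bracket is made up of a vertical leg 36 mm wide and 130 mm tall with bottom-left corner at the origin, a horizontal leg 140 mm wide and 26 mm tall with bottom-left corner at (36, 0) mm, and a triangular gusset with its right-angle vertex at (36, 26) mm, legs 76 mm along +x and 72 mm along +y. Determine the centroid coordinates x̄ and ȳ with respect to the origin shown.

x̄ = 57.70 mm, ȳ = 44.17 mm

vertical leg: A = 36 × 130 = 4680.00, centroid at (18.00, 65.00).
horizontal leg: A = 140 × 26 = 3640.00, centroid at (106.00, 13.00).
gusset: A = ½·76·72 = 2736.00, centroid at (61.33, 50.00).
ΣA = 11056.00 mm²
ΣAx̄ = (4680.00)(18.00) + (3640.00)(106.00) + (2736.00)(61.33) = 637888.00 mm³
ΣAȳ = (4680.00)(65.00) + (3640.00)(13.00) + (2736.00)(50.00) = 488320.00 mm³
x̄ = 637888.00 / 11056.00 = 57.70 mm
ȳ = 488320.00 / 11056.00 = 44.17 mm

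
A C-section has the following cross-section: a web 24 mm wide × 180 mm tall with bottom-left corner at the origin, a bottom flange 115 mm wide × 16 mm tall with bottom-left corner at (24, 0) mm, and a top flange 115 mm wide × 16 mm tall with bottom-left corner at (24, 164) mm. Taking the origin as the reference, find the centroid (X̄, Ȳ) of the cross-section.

web: A = 24 × 180 = 4320.00, centroid at (12.00, 90.00).
bottom flange: A = 115 × 16 = 1840.00, centroid at (81.50, 8.00).
top flange: A = 115 × 16 = 1840.00, centroid at (81.50, 172.00).
ΣA = 8000.00 mm², ΣAX̄ = 351760.00 mm³, ΣAȲ = 720000.00 mm³.
X̄ = 351760.00/8000.00 = 43.97 mm; Ȳ = 720000.00/8000.00 = 90.00 mm.

X̄ = 43.97 mm, Ȳ = 90.00 mm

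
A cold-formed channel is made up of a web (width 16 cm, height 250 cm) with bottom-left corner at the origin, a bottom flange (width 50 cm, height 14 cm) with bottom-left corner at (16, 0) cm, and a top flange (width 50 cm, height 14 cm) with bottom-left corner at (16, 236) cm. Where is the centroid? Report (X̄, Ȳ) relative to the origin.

X̄ = 16.56 cm, Ȳ = 125.00 cm

Part | A | x̄ᵢ | ȳᵢ | A·x̄ᵢ | A·ȳᵢ
web | 4000.00 | 8.00 | 125.00 | 32000.00 | 500000.00
bottom flange | 700.00 | 41.00 | 7.00 | 28700.00 | 4900.00
top flange | 700.00 | 41.00 | 243.00 | 28700.00 | 170100.00
Σ | 5400.00 |  |  | 89400.00 | 675000.00
X̄ = 89400.00 / 5400.00 = 16.56 cm
Ȳ = 675000.00 / 5400.00 = 125.00 cm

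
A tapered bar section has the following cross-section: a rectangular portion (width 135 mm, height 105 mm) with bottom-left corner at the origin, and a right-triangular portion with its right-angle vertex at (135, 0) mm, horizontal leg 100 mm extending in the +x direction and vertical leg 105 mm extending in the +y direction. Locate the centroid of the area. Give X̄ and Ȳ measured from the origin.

Part | A | x̄ᵢ | ȳᵢ | A·x̄ᵢ | A·ȳᵢ
rectangular portion | 14175.00 | 67.50 | 52.50 | 956812.50 | 744187.50
triangular portion | 5250.00 | 168.33 | 35.00 | 883750.00 | 183750.00
Σ | 19425.00 |  |  | 1840562.50 | 927937.50
X̄ = 1840562.50 / 19425.00 = 94.75 mm
Ȳ = 927937.50 / 19425.00 = 47.77 mm

X̄ = 94.75 mm, Ȳ = 47.77 mm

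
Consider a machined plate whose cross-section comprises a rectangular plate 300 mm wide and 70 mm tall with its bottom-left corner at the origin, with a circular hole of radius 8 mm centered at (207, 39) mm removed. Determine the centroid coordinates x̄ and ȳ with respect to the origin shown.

x̄ = 149.45 mm, ȳ = 34.96 mm

Part | A | x̄ᵢ | ȳᵢ | A·x̄ᵢ | A·ȳᵢ
plate | 21000.00 | 150.00 | 35.00 | 3150000.00 | 735000.00
hole | -201.06 | 207.00 | 39.00 | -41619.82 | -7841.42
Σ | 20798.94 |  |  | 3108380.18 | 727158.58
x̄ = 3108380.18 / 20798.94 = 149.45 mm
ȳ = 727158.58 / 20798.94 = 34.96 mm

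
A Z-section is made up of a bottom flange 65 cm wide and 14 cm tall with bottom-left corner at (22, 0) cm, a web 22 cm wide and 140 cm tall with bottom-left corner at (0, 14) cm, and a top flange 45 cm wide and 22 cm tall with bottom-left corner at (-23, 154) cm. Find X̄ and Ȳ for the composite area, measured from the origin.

X̄ = 16.66 cm, Ȳ = 86.03 cm

bottom flange: A = 65 × 14 = 910.00, centroid at (54.50, 7.00).
web: A = 22 × 140 = 3080.00, centroid at (11.00, 84.00).
top flange: A = 45 × 22 = 990.00, centroid at (-0.50, 165.00).
ΣA = 4980.00 cm², ΣAX̄ = 82980.00 cm³, ΣAȲ = 428440.00 cm³.
X̄ = 82980.00/4980.00 = 16.66 cm; Ȳ = 428440.00/4980.00 = 86.03 cm.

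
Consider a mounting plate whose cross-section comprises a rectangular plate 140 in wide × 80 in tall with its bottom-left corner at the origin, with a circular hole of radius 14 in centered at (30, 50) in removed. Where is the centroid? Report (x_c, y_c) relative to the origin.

x_c = 72.33 in, y_c = 39.42 in

plate: A = 140 × 80 = 11200.00, centroid at (70.00, 40.00).
hole: A = −π·14² = -615.75, centroid at (30.00, 50.00).
ΣA = 10584.25 in², ΣAx_c = 765527.44 in³, ΣAy_c = 417212.39 in³.
x_c = 765527.44/10584.25 = 72.33 in; y_c = 417212.39/10584.25 = 39.42 in.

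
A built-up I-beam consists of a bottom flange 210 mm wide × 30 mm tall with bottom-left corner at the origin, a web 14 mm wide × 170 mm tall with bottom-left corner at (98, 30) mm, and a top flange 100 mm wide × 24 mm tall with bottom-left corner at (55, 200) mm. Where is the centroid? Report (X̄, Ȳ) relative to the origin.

Part | A | x̄ᵢ | ȳᵢ | A·x̄ᵢ | A·ȳᵢ
bottom flange | 6300.00 | 105.00 | 15.00 | 661500.00 | 94500.00
web | 2380.00 | 105.00 | 115.00 | 249900.00 | 273700.00
top flange | 2400.00 | 105.00 | 212.00 | 252000.00 | 508800.00
Σ | 11080.00 |  |  | 1163400.00 | 877000.00
X̄ = 1163400.00 / 11080.00 = 105.00 mm
Ȳ = 877000.00 / 11080.00 = 79.15 mm

X̄ = 105.00 mm, Ȳ = 79.15 mm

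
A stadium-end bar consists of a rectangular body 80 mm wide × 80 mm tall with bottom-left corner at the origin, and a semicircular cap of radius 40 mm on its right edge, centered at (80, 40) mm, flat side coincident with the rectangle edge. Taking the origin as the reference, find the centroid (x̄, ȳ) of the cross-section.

x̄ = 56.07 mm, ȳ = 40.00 mm

Part | A | x̄ᵢ | ȳᵢ | A·x̄ᵢ | A·ȳᵢ
rectangular body | 6400.00 | 40.00 | 40.00 | 256000.00 | 256000.00
semicircular end | 2513.27 | 96.98 | 40.00 | 243728.60 | 100530.96
Σ | 8913.27 |  |  | 499728.60 | 356530.96
x̄ = 499728.60 / 8913.27 = 56.07 mm
ȳ = 356530.96 / 8913.27 = 40.00 mm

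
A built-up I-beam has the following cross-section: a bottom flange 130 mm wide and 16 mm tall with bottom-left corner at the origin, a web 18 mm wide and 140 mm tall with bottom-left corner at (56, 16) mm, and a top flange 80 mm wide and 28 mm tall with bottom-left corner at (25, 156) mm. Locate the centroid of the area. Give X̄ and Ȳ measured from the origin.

X̄ = 65.00 mm, Ȳ = 89.79 mm

bottom flange: A = 130 × 16 = 2080.00, centroid at (65.00, 8.00).
web: A = 18 × 140 = 2520.00, centroid at (65.00, 86.00).
top flange: A = 80 × 28 = 2240.00, centroid at (65.00, 170.00).
ΣA = 6840.00 mm², ΣAX̄ = 444600.00 mm³, ΣAȲ = 614160.00 mm³.
X̄ = 444600.00/6840.00 = 65.00 mm; Ȳ = 614160.00/6840.00 = 89.79 mm.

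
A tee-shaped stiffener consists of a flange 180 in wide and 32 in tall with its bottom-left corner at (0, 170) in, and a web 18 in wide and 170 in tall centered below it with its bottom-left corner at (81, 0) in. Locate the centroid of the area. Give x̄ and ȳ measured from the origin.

web: A = 18 × 170 = 3060.00, centroid at (90.00, 85.00).
flange: A = 180 × 32 = 5760.00, centroid at (90.00, 186.00).
ΣA = 8820.00 in², ΣAx̄ = 793800.00 in³, ΣAȳ = 1331460.00 in³.
x̄ = 793800.00/8820.00 = 90.00 in; ȳ = 1331460.00/8820.00 = 150.96 in.

x̄ = 90.00 in, ȳ = 150.96 in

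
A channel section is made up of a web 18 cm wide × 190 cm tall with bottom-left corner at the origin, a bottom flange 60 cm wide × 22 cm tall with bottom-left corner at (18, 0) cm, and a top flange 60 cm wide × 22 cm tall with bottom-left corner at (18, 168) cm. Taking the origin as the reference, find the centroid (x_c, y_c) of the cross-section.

Part | A | x̄ᵢ | ȳᵢ | A·x̄ᵢ | A·ȳᵢ
web | 3420.00 | 9.00 | 95.00 | 30780.00 | 324900.00
bottom flange | 1320.00 | 48.00 | 11.00 | 63360.00 | 14520.00
top flange | 1320.00 | 48.00 | 179.00 | 63360.00 | 236280.00
Σ | 6060.00 |  |  | 157500.00 | 575700.00
x_c = 157500.00 / 6060.00 = 25.99 cm
y_c = 575700.00 / 6060.00 = 95.00 cm

x_c = 25.99 cm, y_c = 95.00 cm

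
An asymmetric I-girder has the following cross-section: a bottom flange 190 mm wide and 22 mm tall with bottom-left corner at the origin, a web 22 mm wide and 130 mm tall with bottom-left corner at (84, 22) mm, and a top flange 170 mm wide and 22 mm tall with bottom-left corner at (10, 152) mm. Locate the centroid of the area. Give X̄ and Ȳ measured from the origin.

bottom flange: A = 190 × 22 = 4180.00, centroid at (95.00, 11.00).
web: A = 22 × 130 = 2860.00, centroid at (95.00, 87.00).
top flange: A = 170 × 22 = 3740.00, centroid at (95.00, 163.00).
ΣA = 10780.00 mm², ΣAX̄ = 1024100.00 mm³, ΣAȲ = 904420.00 mm³.
X̄ = 1024100.00/10780.00 = 95.00 mm; Ȳ = 904420.00/10780.00 = 83.90 mm.

X̄ = 95.00 mm, Ȳ = 83.90 mm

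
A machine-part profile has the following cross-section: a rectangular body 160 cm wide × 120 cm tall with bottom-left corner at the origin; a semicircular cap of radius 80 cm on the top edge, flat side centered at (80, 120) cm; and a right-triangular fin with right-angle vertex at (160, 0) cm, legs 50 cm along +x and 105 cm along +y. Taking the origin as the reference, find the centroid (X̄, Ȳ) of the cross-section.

X̄ = 87.96 cm, Ȳ = 87.57 cm

Part | A | x̄ᵢ | ȳᵢ | A·x̄ᵢ | A·ȳᵢ
rectangular body | 19200.00 | 80.00 | 60.00 | 1536000.00 | 1152000.00
semicircular top | 10053.10 | 80.00 | 153.95 | 804247.72 | 1547704.91
triangular fin | 2625.00 | 176.67 | 35.00 | 463750.00 | 91875.00
Σ | 31878.10 |  |  | 2803997.72 | 2791579.91
X̄ = 2803997.72 / 31878.10 = 87.96 cm
Ȳ = 2791579.91 / 31878.10 = 87.57 cm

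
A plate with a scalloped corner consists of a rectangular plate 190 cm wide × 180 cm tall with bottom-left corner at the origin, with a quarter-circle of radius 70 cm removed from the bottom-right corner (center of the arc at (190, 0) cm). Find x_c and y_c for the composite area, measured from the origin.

Part | A | x̄ᵢ | ȳᵢ | A·x̄ᵢ | A·ȳᵢ
plate | 34200.00 | 95.00 | 90.00 | 3249000.00 | 3078000.00
removed quarter-circle | -3848.45 | 160.29 | 29.71 | -616872.36 | -114333.33
Σ | 30351.55 |  |  | 2632127.64 | 2963666.67
x_c = 2632127.64 / 30351.55 = 86.72 cm
y_c = 2963666.67 / 30351.55 = 97.64 cm

x_c = 86.72 cm, y_c = 97.64 cm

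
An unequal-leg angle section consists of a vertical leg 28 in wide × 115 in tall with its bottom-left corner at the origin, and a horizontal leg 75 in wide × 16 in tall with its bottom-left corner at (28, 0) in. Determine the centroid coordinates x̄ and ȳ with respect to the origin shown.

x̄ = 27.98 in, ȳ = 44.06 in

Part | A | x̄ᵢ | ȳᵢ | A·x̄ᵢ | A·ȳᵢ
vertical leg | 3220.00 | 14.00 | 57.50 | 45080.00 | 185150.00
horizontal leg | 1200.00 | 65.50 | 8.00 | 78600.00 | 9600.00
Σ | 4420.00 |  |  | 123680.00 | 194750.00
x̄ = 123680.00 / 4420.00 = 27.98 in
ȳ = 194750.00 / 4420.00 = 44.06 in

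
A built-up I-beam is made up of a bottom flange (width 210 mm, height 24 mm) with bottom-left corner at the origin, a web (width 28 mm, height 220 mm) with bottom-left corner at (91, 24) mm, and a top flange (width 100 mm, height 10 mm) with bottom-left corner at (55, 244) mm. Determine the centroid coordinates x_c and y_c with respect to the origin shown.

x_c = 105.00 mm, y_c = 93.03 mm

bottom flange: A = 210 × 24 = 5040.00, centroid at (105.00, 12.00).
web: A = 28 × 220 = 6160.00, centroid at (105.00, 134.00).
top flange: A = 100 × 10 = 1000.00, centroid at (105.00, 249.00).
ΣA = 12200.00 mm²
ΣAx_c = (5040.00)(105.00) + (6160.00)(105.00) + (1000.00)(105.00) = 1281000.00 mm³
ΣAy_c = (5040.00)(12.00) + (6160.00)(134.00) + (1000.00)(249.00) = 1134920.00 mm³
x_c = 1281000.00 / 12200.00 = 105.00 mm
y_c = 1134920.00 / 12200.00 = 93.03 mm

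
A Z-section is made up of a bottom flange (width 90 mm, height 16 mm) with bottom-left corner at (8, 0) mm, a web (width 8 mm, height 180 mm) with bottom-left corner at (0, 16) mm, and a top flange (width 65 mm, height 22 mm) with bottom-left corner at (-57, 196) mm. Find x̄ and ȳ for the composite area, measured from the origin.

x̄ = 10.92 mm, ȳ = 106.77 mm

bottom flange: A = 90 × 16 = 1440.00, centroid at (53.00, 8.00).
web: A = 8 × 180 = 1440.00, centroid at (4.00, 106.00).
top flange: A = 65 × 22 = 1430.00, centroid at (-24.50, 207.00).
ΣA = 4310.00 mm²
ΣAx̄ = (1440.00)(53.00) + (1440.00)(4.00) + (1430.00)(-24.50) = 47045.00 mm³
ΣAȳ = (1440.00)(8.00) + (1440.00)(106.00) + (1430.00)(207.00) = 460170.00 mm³
x̄ = 47045.00 / 4310.00 = 10.92 mm
ȳ = 460170.00 / 4310.00 = 106.77 mm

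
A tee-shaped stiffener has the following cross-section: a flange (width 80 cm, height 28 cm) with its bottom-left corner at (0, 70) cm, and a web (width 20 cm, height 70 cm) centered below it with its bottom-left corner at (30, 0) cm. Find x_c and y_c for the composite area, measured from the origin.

Part | A | x̄ᵢ | ȳᵢ | A·x̄ᵢ | A·ȳᵢ
web | 1400.00 | 40.00 | 35.00 | 56000.00 | 49000.00
flange | 2240.00 | 40.00 | 84.00 | 89600.00 | 188160.00
Σ | 3640.00 |  |  | 145600.00 | 237160.00
x_c = 145600.00 / 3640.00 = 40.00 cm
y_c = 237160.00 / 3640.00 = 65.15 cm

x_c = 40.00 cm, y_c = 65.15 cm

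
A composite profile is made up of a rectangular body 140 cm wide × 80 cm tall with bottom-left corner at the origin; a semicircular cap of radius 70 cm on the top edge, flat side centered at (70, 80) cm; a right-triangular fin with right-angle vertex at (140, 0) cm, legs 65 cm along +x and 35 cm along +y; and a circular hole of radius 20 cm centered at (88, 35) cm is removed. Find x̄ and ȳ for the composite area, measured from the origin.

x̄ = 74.35 cm, ȳ = 67.19 cm

rectangular body: A = 140 × 80 = 11200.00, centroid at (70.00, 40.00).
semicircular top: A = ½π·70² = 7696.90, centroid at (70.00, 109.71).
triangular fin: A = ½·65·35 = 1137.50, centroid at (161.67, 11.67).
hole: A = −π·20² = -1256.64, centroid at (88.00, 35.00).
ΣA = 18777.76 cm², ΣAx̄ = 1396094.91 cm³, ΣAȳ = 1261707.36 cm³.
x̄ = 1396094.91/18777.76 = 74.35 cm; ȳ = 1261707.36/18777.76 = 67.19 cm.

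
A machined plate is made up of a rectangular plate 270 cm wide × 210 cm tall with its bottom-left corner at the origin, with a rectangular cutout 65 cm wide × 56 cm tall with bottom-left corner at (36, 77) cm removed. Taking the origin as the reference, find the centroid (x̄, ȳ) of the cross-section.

Part | A | x̄ᵢ | ȳᵢ | A·x̄ᵢ | A·ȳᵢ
plate | 56700.00 | 135.00 | 105.00 | 7654500.00 | 5953500.00
hole | -3640.00 | 68.50 | 105.00 | -249340.00 | -382200.00
Σ | 53060.00 |  |  | 7405160.00 | 5571300.00
x̄ = 7405160.00 / 53060.00 = 139.56 cm
ȳ = 5571300.00 / 53060.00 = 105.00 cm

x̄ = 139.56 cm, ȳ = 105.00 cm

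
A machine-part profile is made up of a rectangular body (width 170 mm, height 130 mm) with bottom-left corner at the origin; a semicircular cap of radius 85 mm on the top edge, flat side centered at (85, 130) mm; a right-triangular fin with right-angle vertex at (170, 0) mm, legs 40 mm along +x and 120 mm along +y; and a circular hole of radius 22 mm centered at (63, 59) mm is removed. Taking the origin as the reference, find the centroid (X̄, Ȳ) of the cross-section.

X̄ = 92.85 mm, Ȳ = 96.93 mm

rectangular body: A = 170 × 130 = 22100.00, centroid at (85.00, 65.00).
semicircular top: A = ½π·85² = 11349.00, centroid at (85.00, 166.08).
triangular fin: A = ½·40·120 = 2400.00, centroid at (183.33, 40.00).
hole: A = −π·22² = -1520.53, centroid at (63.00, 59.00).
ΣA = 34328.47 mm², ΣAX̄ = 3187371.85 mm³, ΣAȲ = 3327575.80 mm³.
X̄ = 3187371.85/34328.47 = 92.85 mm; Ȳ = 3327575.80/34328.47 = 96.93 mm.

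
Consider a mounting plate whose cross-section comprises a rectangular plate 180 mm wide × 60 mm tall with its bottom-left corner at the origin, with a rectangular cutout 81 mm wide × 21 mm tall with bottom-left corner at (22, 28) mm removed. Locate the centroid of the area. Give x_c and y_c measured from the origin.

plate: A = 180 × 60 = 10800.00, centroid at (90.00, 30.00).
hole: A = −(81 × 21) = -1701.00, centroid at (62.50, 38.50).
ΣA = 9099.00 mm²
ΣAx_c = (10800.00)(90.00) + (-1701.00)(62.50) = 865687.50 mm³
ΣAy_c = (10800.00)(30.00) + (-1701.00)(38.50) = 258511.50 mm³
x_c = 865687.50 / 9099.00 = 95.14 mm
y_c = 258511.50 / 9099.00 = 28.41 mm

x_c = 95.14 mm, y_c = 28.41 mm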